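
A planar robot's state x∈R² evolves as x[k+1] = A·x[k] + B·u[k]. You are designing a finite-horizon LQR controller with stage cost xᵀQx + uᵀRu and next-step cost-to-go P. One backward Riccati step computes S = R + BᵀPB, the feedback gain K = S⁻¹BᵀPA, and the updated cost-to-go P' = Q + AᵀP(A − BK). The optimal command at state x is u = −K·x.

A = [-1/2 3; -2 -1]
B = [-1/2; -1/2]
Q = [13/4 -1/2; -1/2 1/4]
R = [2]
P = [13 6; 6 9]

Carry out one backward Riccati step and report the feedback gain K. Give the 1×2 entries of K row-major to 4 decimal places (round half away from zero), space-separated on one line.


1.8810 -2.0000

BᵀP = [-9.5000 -7.5000]
S = R + BᵀPB = [2] + [8.5000] = [10.5000]
BᵀPA = [19.7500 -21.0000]
K = S⁻¹·BᵀPA = [1.8810 -2.0000]
A−BK = [0.4405 2.0000; -1.0595 -2.0000]
AᵀP(A−BK) = [14.1012 5.0000; 5.0000 48.0000]
P' = Q + AᵀP(A−BK) = [17.3512 4.5000; 4.5000 48.2500]
tr(P') = 65.6012


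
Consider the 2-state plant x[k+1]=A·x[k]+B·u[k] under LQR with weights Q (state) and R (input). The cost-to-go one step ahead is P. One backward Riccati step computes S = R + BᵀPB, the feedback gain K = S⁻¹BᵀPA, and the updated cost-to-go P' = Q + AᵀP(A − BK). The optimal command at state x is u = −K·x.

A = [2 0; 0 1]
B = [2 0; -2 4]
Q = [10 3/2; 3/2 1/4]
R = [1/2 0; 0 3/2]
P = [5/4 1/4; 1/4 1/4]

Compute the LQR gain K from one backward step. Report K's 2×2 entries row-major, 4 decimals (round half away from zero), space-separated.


0.8889 0.0000 0.3636 0.1818

BᵀP = [2.0000 0.0000; 1.0000 1.0000]
S = R + BᵀPB = [1/2 0; 0 3/2] + [4.0000 0.0000; 0.0000 4.0000] = [4.5000 0.0000; 0.0000 5.5000]
BᵀPA = [4.0000 0.0000; 2.0000 1.0000]
K = S⁻¹·BᵀPA = [0.8889 0.0000; 0.3636 0.1818]
A−BK = [0.2222 0.0000; 0.3232 0.2727]
AᵀP(A−BK) = [0.7172 0.1364; 0.1364 0.0682]
P' = Q + AᵀP(A−BK) = [10.7172 1.6364; 1.6364 0.3182]
tr(P') = 11.0354


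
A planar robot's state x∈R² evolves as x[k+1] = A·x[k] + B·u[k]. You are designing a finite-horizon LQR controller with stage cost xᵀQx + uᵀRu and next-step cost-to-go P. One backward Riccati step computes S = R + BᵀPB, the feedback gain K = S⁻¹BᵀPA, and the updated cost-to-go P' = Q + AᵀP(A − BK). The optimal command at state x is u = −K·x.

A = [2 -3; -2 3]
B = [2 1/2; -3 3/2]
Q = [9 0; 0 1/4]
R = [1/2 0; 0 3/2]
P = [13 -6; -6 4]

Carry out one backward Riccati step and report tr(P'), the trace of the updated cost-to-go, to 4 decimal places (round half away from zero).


BᵀP = [44.0000 -24.0000; -2.5000 3.0000]
S = R + BᵀPB = [1/2 0; 0 3/2] + [160.0000 -14.0000; -14.0000 3.2500] = [160.5000 -14.0000; -14.0000 4.7500]
BᵀPA = [136.0000 -204.0000; -11.0000 16.5000]
K = S⁻¹·BᵀPA = [0.8687 -1.3030; 0.2445 -0.3668]
A−BK = [0.1404 -0.2105; 0.2392 -0.3589]
AᵀP(A−BK) = [0.5491 -0.8237; -0.8237 1.2355]
P' = Q + AᵀP(A−BK) = [9.5491 -0.8237; -0.8237 1.4855]
tr(P') = 11.0346

11.0346


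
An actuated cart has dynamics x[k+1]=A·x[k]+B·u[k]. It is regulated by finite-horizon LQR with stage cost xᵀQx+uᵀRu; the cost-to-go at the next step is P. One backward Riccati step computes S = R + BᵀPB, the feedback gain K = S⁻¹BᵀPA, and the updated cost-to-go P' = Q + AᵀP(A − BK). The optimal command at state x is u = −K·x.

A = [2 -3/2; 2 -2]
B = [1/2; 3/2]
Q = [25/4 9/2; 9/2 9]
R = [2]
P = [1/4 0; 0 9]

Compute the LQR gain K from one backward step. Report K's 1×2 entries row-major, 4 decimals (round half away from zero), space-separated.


1.2213 -1.2185

BᵀP = [0.1250 13.5000]
S = R + BᵀPB = [2] + [20.3125] = [22.3125]
BᵀPA = [27.2500 -27.1875]
K = S⁻¹·BᵀPA = [1.2213 -1.2185]
A−BK = [1.3894 -0.8908; 0.1681 -0.1723]
AᵀP(A−BK) = [3.7199 -3.5462; -3.5462 3.4349]
P' = Q + AᵀP(A−BK) = [9.9699 0.9538; 0.9538 12.4349]
tr(P') = 22.4048


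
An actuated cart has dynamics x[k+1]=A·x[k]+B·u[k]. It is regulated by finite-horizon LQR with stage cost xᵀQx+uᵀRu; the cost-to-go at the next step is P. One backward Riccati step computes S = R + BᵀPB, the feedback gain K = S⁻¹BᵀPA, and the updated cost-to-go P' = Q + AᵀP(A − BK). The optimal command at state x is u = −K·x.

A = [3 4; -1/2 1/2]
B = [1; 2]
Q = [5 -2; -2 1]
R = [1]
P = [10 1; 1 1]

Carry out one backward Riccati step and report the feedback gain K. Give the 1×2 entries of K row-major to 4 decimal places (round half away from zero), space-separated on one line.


1.8158 2.6053

BᵀP = [12.0000 3.0000]
S = R + BᵀPB = [1] + [18.0000] = [19.0000]
BᵀPA = [34.5000 49.5000]
K = S⁻¹·BᵀPA = [1.8158 2.6053]
A−BK = [1.1842 1.3947; -4.1316 -4.7105]
AᵀP(A−BK) = [24.6053 29.3684; 29.3684 35.2895]
P' = Q + AᵀP(A−BK) = [29.6053 27.3684; 27.3684 36.2895]
tr(P') = 65.8947


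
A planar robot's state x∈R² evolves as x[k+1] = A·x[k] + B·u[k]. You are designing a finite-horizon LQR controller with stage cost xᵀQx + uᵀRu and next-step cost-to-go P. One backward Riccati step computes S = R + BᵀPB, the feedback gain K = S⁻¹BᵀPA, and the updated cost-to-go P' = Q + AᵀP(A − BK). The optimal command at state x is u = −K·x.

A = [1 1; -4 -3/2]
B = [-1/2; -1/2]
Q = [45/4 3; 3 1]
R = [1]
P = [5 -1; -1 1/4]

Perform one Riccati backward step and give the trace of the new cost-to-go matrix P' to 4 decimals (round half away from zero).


BᵀP = [-2.0000 0.3750]
S = R + BᵀPB = [1] + [0.8125] = [1.8125]
BᵀPA = [-3.5000 -2.5625]
K = S⁻¹·BᵀPA = [-1.9310 -1.4138]
A−BK = [0.0345 0.2931; -4.9655 -2.2069]
AᵀP(A−BK) = [10.2414 7.0517; 7.0517 4.9397]
P' = Q + AᵀP(A−BK) = [21.4914 10.0517; 10.0517 5.9397]
tr(P') = 27.4310

27.4310


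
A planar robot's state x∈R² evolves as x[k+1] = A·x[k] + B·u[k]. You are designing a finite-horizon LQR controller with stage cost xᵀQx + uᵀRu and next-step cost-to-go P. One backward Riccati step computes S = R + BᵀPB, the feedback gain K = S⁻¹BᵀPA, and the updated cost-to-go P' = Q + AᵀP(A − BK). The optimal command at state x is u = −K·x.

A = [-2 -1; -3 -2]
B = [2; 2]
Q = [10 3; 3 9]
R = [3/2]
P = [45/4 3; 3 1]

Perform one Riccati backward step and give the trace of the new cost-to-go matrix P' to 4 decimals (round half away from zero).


BᵀP = [28.5000 8.0000]
S = R + BᵀPB = [3/2] + [73.0000] = [74.5000]
BᵀPA = [-81.0000 -44.5000]
K = S⁻¹·BᵀPA = [-1.0872 -0.5973]
A−BK = [0.1745 0.1946; -0.8255 -0.8054]
AᵀP(A−BK) = [1.9329 1.1174; 1.1174 0.6695]
P' = Q + AᵀP(A−BK) = [11.9329 4.1174; 4.1174 9.6695]
tr(P') = 21.6023

21.6023


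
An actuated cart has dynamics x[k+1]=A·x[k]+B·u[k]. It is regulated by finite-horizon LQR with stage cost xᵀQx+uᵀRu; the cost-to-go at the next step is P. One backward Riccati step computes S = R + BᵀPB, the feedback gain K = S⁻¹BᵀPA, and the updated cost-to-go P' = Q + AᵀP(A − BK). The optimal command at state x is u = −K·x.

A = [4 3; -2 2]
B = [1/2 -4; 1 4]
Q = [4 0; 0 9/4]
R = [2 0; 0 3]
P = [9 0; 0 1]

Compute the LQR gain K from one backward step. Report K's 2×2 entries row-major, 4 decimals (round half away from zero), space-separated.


BᵀP = [4.5000 1.0000; -36.0000 4.0000]
S = R + BᵀPB = [2 0; 0 3] + [3.2500 -14.0000; -14.0000 160.0000] = [5.2500 -14.0000; -14.0000 163.0000]
BᵀPA = [16.0000 15.5000; -152.0000 -100.0000]
K = S⁻¹·BᵀPA = [0.7275 1.7075; -0.8700 -0.4668]
A−BK = [0.1561 0.2789; 0.7526 2.1599]
AᵀP(A−BK) = [4.1152 5.7203; 5.7203 11.8499]
P' = Q + AᵀP(A−BK) = [8.1152 5.7203; 5.7203 14.0999]
tr(P') = 22.2151

0.7275 1.7075 -0.8700 -0.4668


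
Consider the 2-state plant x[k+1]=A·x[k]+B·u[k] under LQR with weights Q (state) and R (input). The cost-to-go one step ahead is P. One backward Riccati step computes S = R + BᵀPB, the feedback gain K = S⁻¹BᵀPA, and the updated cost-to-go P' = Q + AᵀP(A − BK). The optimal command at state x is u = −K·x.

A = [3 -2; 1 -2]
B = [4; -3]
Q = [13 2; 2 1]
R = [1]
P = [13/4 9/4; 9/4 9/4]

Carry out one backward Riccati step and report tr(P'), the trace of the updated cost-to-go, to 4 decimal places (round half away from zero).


61.0779

BᵀP = [6.2500 2.2500]
S = R + BᵀPB = [1] + [18.2500] = [19.2500]
BᵀPA = [21.0000 -17.0000]
K = S⁻¹·BᵀPA = [1.0909 -0.8831]
A−BK = [-1.3636 1.5325; 4.2727 -4.6494]
AᵀP(A−BK) = [22.0909 -23.4545; -23.4545 24.9870]
P' = Q + AᵀP(A−BK) = [35.0909 -21.4545; -21.4545 25.9870]
tr(P') = 61.0779


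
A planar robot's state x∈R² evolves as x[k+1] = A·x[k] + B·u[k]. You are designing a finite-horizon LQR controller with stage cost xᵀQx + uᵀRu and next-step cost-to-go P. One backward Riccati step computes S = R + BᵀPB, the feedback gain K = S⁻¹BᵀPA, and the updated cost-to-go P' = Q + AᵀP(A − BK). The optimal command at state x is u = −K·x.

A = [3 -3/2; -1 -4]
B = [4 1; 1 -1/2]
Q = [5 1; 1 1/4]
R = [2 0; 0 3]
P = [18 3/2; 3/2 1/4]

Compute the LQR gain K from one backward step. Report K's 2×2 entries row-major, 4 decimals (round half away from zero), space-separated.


0.6730 -0.4560 0.1541 0.0366

BᵀP = [73.5000 6.2500; 17.2500 1.3750]
S = R + BᵀPB = [2 0; 0 3] + [300.2500 70.3750; 70.3750 16.5625] = [302.2500 70.3750; 70.3750 19.5625]
BᵀPA = [214.2500 -135.2500; 50.3750 -31.3750]
K = S⁻¹·BᵀPA = [0.6730 -0.4560; 0.1541 0.0366]
A−BK = [0.1540 0.2874; -1.5959 -3.5257]
AᵀP(A−BK) = [1.3033 0.1041; 0.1041 1.9744]
P' = Q + AᵀP(A−BK) = [6.3033 1.1041; 1.1041 2.2244]
tr(P') = 8.5278


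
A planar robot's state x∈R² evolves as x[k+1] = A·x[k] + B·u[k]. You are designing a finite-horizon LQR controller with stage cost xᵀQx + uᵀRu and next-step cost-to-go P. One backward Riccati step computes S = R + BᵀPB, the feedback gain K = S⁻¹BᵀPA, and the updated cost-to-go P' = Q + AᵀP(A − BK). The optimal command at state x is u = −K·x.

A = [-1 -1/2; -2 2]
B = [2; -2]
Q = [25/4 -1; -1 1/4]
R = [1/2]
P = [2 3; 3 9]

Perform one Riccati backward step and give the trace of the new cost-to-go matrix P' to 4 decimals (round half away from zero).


28.2195

BᵀP = [-2.0000 -12.0000]
S = R + BᵀPB = [1/2] + [20.0000] = [20.5000]
BᵀPA = [26.0000 -23.0000]
K = S⁻¹·BᵀPA = [1.2683 -1.1220]
A−BK = [-3.5366 1.7439; 0.5366 -0.2439]
AᵀP(A−BK) = [17.0244 -8.8293; -8.8293 4.6951]
P' = Q + AᵀP(A−BK) = [23.2744 -9.8293; -9.8293 4.9451]
tr(P') = 28.2195


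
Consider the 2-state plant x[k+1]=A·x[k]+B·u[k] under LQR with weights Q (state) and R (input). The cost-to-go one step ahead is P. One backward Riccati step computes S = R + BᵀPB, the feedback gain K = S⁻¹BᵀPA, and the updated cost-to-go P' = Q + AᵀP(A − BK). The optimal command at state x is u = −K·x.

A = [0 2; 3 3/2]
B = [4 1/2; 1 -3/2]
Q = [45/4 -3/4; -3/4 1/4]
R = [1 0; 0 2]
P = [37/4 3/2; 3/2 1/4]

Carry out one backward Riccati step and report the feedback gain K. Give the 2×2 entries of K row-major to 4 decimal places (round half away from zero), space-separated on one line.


0.1170 0.5350 -0.0115 0.0113

BᵀP = [38.5000 6.2500; 2.3750 0.3750]
S = R + BᵀPB = [1 0; 0 2] + [160.2500 9.8750; 9.8750 0.6250] = [161.2500 9.8750; 9.8750 2.6250]
BᵀPA = [18.7500 86.3750; 1.1250 5.3125]
K = S⁻¹·BᵀPA = [0.1170 0.5350; -0.0115 0.0113]
A−BK = [-0.4622 -0.1455; 2.8657 0.9820]
AᵀP(A−BK) = [0.0695 0.0817; 0.0817 0.2947]
P' = Q + AᵀP(A−BK) = [11.3195 -0.6683; -0.6683 0.5447]
tr(P') = 11.8642


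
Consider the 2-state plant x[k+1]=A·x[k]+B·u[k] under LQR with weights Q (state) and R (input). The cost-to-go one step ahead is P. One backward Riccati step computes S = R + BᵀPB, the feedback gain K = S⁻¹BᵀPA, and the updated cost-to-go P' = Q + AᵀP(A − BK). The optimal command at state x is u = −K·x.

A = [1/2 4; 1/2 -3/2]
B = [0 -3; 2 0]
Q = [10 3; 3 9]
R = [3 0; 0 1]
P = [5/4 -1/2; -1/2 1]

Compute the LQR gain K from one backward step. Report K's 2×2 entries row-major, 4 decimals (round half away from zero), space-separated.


BᵀP = [-1.0000 2.0000; -3.7500 1.5000]
S = R + BᵀPB = [3 0; 0 1] + [4.0000 3.0000; 3.0000 11.2500] = [7.0000 3.0000; 3.0000 12.2500]
BᵀPA = [0.5000 -7.0000; -1.1250 -17.2500]
K = S⁻¹·BᵀPA = [0.1238 -0.4430; -0.1221 -1.2997]
A−BK = [0.1336 0.1010; 0.2524 -0.6140]
AᵀP(A−BK) = [0.1132 -0.1156; -0.1156 2.7296]
P' = Q + AᵀP(A−BK) = [10.1132 2.8844; 2.8844 11.7296]
tr(P') = 21.8428

0.1238 -0.4430 -0.1221 -1.2997


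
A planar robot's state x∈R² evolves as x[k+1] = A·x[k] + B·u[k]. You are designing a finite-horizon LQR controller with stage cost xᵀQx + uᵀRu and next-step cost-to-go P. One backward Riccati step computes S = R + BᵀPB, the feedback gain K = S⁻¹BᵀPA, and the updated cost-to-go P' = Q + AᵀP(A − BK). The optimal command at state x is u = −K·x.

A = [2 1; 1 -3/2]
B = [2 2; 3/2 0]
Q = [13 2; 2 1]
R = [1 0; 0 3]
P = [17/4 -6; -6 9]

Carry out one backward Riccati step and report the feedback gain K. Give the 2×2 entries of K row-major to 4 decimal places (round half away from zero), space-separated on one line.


0.3409 -0.6477 0.2670 1.2926

BᵀP = [-0.5000 1.5000; 8.5000 -12.0000]
S = R + BᵀPB = [1 0; 0 3] + [1.2500 -1.0000; -1.0000 17.0000] = [2.2500 -1.0000; -1.0000 20.0000]
BᵀPA = [0.5000 -2.7500; 5.0000 26.5000]
K = S⁻¹·BᵀPA = [0.3409 -0.6477; 0.2670 1.2926]
A−BK = [0.7841 -0.2898; 0.4886 -0.5284]
AᵀP(A−BK) = [0.4943 0.8608; 0.8608 6.4645]
P' = Q + AᵀP(A−BK) = [13.4943 2.8608; 2.8608 7.4645]
tr(P') = 20.9588


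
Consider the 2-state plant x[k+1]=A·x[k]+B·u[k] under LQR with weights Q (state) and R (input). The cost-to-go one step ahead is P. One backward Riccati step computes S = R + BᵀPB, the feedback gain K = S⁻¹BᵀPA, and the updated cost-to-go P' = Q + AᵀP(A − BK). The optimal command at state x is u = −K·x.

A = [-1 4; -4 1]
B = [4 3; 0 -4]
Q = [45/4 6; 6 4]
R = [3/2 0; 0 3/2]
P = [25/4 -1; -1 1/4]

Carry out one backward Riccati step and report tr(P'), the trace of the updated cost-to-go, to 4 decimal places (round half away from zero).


BᵀP = [25.0000 -4.0000; 22.7500 -4.0000]
S = R + BᵀPB = [3/2 0; 0 3/2] + [100.0000 91.0000; 91.0000 84.2500] = [101.5000 91.0000; 91.0000 85.7500]
BᵀPA = [-9.0000 96.0000; -6.7500 87.0000]
K = S⁻¹·BᵀPA = [-0.3727 0.7453; 0.3168 0.2236]
A−BK = [-0.4596 0.3478; -2.7329 1.8944]
AᵀP(A−BK) = [1.0342 -0.7826; -0.7826 1.2438]
P' = Q + AᵀP(A−BK) = [12.2842 5.2174; 5.2174 5.2438]
tr(P') = 17.5280

17.5280


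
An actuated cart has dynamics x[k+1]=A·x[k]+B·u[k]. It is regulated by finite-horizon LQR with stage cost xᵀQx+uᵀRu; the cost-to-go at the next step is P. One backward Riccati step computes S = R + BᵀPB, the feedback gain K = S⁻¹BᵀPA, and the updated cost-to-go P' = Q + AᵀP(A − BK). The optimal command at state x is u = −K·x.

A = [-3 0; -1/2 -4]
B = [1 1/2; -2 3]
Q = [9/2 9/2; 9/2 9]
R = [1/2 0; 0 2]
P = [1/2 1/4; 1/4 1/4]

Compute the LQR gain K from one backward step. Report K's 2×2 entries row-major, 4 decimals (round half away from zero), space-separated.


BᵀP = [0.0000 -0.2500; 1.0000 0.8750]
S = R + BᵀPB = [1/2 0; 0 2] + [0.5000 -0.7500; -0.7500 3.1250] = [1.0000 -0.7500; -0.7500 5.1250]
BᵀPA = [0.1250 1.0000; -3.4375 -3.5000]
K = S⁻¹·BᵀPA = [-0.4247 0.5479; -0.7329 -0.6027]
A−BK = [-2.2089 -0.2466; 0.8493 -1.0959]
AᵀP(A−BK) = [2.8463 1.3596; 1.3596 1.3425]
P' = Q + AᵀP(A−BK) = [7.3463 5.8596; 5.8596 10.3425]
tr(P') = 17.6888

-0.4247 0.5479 -0.7329 -0.6027


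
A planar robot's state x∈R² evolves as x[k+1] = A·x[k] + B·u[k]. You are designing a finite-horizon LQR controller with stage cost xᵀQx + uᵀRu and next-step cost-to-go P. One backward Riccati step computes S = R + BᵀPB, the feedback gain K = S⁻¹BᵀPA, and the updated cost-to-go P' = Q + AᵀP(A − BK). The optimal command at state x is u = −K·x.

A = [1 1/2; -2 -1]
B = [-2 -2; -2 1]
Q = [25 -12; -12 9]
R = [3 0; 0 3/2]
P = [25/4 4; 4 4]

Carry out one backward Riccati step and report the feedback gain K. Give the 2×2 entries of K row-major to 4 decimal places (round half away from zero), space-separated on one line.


0.3758 0.1879 -0.6824 -0.3412

BᵀP = [-20.5000 -16.0000; -8.5000 -4.0000]
S = R + BᵀPB = [3 0; 0 3/2] + [73.0000 25.0000; 25.0000 13.0000] = [76.0000 25.0000; 25.0000 14.5000]
BᵀPA = [11.5000 5.7500; -0.5000 -0.2500]
K = S⁻¹·BᵀPA = [0.3758 0.1879; -0.6824 -0.3412]
A−BK = [0.3868 0.1934; -0.5660 -0.2830]
AᵀP(A−BK) = [1.5873 0.7936; 0.7936 0.3968]
P' = Q + AᵀP(A−BK) = [26.5873 -11.2064; -11.2064 9.3968]
tr(P') = 35.9841


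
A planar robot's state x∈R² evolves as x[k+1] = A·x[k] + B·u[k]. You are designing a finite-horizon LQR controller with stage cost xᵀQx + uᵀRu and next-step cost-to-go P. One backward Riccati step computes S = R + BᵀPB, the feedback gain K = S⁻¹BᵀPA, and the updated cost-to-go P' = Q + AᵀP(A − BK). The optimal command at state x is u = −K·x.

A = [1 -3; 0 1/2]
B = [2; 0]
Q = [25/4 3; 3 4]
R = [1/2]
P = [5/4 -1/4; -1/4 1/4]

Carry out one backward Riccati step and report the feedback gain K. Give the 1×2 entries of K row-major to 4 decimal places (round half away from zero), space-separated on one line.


BᵀP = [2.5000 -0.5000]
S = R + BᵀPB = [1/2] + [5.0000] = [5.5000]
BᵀPA = [2.5000 -7.7500]
K = S⁻¹·BᵀPA = [0.4545 -1.4091]
A−BK = [0.0909 -0.1818; 0.0000 0.5000]
AᵀP(A−BK) = [0.1136 -0.3523; -0.3523 1.1420]
P' = Q + AᵀP(A−BK) = [6.3636 2.6477; 2.6477 5.1420]
tr(P') = 11.5057

0.4545 -1.4091


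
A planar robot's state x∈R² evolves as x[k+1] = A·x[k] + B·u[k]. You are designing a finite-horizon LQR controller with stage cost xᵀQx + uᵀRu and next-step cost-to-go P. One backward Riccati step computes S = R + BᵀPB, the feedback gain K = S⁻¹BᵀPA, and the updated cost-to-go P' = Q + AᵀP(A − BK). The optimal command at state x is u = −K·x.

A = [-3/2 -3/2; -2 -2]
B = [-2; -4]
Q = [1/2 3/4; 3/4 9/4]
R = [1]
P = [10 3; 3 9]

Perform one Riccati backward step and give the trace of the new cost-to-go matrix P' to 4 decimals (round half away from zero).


BᵀP = [-32.0000 -42.0000]
S = R + BᵀPB = [1] + [232.0000] = [233.0000]
BᵀPA = [132.0000 132.0000]
K = S⁻¹·BᵀPA = [0.5665 0.5665]
A−BK = [-0.3670 -0.3670; 0.2661 0.2661]
AᵀP(A−BK) = [1.7189 1.7189; 1.7189 1.7189]
P' = Q + AᵀP(A−BK) = [2.2189 2.4689; 2.4689 3.9689]
tr(P') = 6.1878

6.1878


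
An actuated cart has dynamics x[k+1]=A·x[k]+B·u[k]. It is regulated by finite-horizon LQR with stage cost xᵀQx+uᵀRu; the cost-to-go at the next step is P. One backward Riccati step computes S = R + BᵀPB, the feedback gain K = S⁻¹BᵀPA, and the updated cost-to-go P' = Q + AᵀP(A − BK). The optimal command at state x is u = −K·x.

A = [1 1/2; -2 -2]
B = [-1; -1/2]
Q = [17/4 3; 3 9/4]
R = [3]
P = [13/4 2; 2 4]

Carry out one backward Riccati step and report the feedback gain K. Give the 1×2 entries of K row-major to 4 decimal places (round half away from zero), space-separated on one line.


0.4054 0.6351

BᵀP = [-4.2500 -4.0000]
S = R + BᵀPB = [3] + [6.2500] = [9.2500]
BᵀPA = [3.7500 5.8750]
K = S⁻¹·BᵀPA = [0.4054 0.6351]
A−BK = [1.4054 1.1351; -1.7973 -1.6824]
AᵀP(A−BK) = [9.7297 9.2432; 9.2432 9.0811]
P' = Q + AᵀP(A−BK) = [13.9797 12.2432; 12.2432 11.3311]
tr(P') = 25.3108


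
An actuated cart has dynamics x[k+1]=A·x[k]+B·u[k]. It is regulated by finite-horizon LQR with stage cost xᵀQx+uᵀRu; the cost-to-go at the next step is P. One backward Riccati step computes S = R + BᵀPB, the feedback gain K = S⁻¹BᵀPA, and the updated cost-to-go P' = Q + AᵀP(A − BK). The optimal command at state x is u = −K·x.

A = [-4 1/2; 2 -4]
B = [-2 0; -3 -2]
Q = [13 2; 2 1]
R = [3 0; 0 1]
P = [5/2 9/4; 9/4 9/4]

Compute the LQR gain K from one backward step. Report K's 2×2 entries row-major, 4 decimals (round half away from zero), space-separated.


0.4416 0.3831 -0.0935 0.7130

BᵀP = [-11.7500 -11.2500; -4.5000 -4.5000]
S = R + BᵀPB = [3 0; 0 1] + [57.2500 22.5000; 22.5000 9.0000] = [60.2500 22.5000; 22.5000 10.0000]
BᵀPA = [24.5000 39.1250; 9.0000 15.7500]
K = S⁻¹·BᵀPA = [0.4416 0.3831; -0.0935 0.7130]
A−BK = [-3.1169 1.2662; 3.1377 -1.4247]
AᵀP(A−BK) = [3.0234 -0.5532; -0.5532 1.4060]
P' = Q + AᵀP(A−BK) = [16.0234 1.4468; 1.4468 2.4060]
tr(P') = 18.4294


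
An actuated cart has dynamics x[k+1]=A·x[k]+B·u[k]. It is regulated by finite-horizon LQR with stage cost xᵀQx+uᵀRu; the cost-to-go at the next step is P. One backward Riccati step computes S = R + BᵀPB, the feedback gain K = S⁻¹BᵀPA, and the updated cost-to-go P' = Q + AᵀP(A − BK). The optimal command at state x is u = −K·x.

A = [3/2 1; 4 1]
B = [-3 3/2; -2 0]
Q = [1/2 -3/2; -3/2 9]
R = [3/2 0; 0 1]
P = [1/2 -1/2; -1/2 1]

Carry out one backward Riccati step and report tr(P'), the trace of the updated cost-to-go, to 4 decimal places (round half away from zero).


16.0866

BᵀP = [-0.5000 -0.5000; 0.7500 -0.7500]
S = R + BᵀPB = [3/2 0; 0 1] + [2.5000 -0.7500; -0.7500 1.1250] = [4.0000 -0.7500; -0.7500 2.1250]
BᵀPA = [-2.7500 -1.0000; -1.8750 0.0000]
K = S⁻¹·BᵀPA = [-0.9134 -0.2677; -1.2047 -0.0945]
A−BK = [0.5669 0.3386; 2.1732 0.4646]
AᵀP(A−BK) = [6.3543 1.0866; 1.0866 0.2323]
P' = Q + AᵀP(A−BK) = [6.8543 -0.4134; -0.4134 9.2323]
tr(P') = 16.0866


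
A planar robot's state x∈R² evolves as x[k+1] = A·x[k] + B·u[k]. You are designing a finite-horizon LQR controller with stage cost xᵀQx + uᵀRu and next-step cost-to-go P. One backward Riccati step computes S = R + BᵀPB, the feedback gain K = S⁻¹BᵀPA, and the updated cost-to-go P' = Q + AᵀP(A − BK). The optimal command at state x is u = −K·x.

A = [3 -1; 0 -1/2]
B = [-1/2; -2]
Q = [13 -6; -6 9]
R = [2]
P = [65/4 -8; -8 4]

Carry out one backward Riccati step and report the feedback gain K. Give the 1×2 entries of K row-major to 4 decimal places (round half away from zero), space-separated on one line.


BᵀP = [7.8750 -4.0000]
S = R + BᵀPB = [2] + [4.0625] = [6.0625]
BᵀPA = [23.6250 -5.8750]
K = S⁻¹·BᵀPA = [3.8969 -0.9691]
A−BK = [4.9485 -1.4845; 7.7938 -2.4381]
AᵀP(A−BK) = [54.1856 -13.8557; -13.8557 3.5567]
P' = Q + AᵀP(A−BK) = [67.1856 -19.8557; -19.8557 12.5567]
tr(P') = 79.7423

3.8969 -0.9691


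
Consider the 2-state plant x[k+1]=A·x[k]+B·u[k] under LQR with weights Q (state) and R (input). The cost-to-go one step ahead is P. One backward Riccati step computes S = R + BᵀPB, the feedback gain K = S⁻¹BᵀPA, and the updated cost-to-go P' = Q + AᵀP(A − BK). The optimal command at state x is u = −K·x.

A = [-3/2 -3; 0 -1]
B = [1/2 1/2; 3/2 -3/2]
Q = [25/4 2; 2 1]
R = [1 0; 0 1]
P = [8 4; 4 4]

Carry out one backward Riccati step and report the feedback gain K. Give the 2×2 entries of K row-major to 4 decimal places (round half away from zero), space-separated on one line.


-1.1695 -2.6780 -0.8644 -1.4576

BᵀP = [10.0000 8.0000; -2.0000 -4.0000]
S = R + BᵀPB = [1 0; 0 1] + [17.0000 -7.0000; -7.0000 5.0000] = [18.0000 -7.0000; -7.0000 6.0000]
BᵀPA = [-15.0000 -38.0000; 3.0000 10.0000]
K = S⁻¹·BᵀPA = [-1.1695 -2.6780; -0.8644 -1.4576]
A−BK = [-0.4831 -0.9322; 0.4576 0.8305]
AᵀP(A−BK) = [3.0508 6.2034; 6.2034 12.8136]
P' = Q + AᵀP(A−BK) = [9.3008 8.2034; 8.2034 13.8136]
tr(P') = 23.1144


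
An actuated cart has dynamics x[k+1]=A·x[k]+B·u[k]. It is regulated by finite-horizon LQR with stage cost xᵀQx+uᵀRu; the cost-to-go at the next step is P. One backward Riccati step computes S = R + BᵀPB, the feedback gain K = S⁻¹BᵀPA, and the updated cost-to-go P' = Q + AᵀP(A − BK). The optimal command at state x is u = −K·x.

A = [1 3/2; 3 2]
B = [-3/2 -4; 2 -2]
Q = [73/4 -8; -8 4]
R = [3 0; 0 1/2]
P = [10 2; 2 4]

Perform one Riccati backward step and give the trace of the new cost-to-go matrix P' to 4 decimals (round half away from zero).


25.2674

BᵀP = [-11.0000 5.0000; -44.0000 -16.0000]
S = R + BᵀPB = [3 0; 0 1/2] + [26.5000 34.0000; 34.0000 208.0000] = [29.5000 34.0000; 34.0000 208.5000]
BᵀPA = [4.0000 -6.5000; -92.0000 -98.0000]
K = S⁻¹·BᵀPA = [0.7932 0.3958; -0.5706 -0.5346]
A−BK = [-0.0925 -0.0446; 0.2723 0.1393]
AᵀP(A−BK) = [2.3319 1.2373; 1.2373 0.6855]
P' = Q + AᵀP(A−BK) = [20.5819 -6.7627; -6.7627 4.6855]
tr(P') = 25.2674


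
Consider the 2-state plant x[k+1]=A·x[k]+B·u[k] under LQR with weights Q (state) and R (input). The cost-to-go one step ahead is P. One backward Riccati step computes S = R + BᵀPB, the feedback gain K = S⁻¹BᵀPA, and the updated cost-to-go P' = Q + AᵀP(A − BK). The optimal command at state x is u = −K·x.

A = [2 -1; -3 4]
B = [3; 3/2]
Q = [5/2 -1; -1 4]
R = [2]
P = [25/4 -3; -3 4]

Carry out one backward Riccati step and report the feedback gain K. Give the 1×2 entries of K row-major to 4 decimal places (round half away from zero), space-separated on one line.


0.9317 -0.6522

BᵀP = [14.2500 -3.0000]
S = R + BᵀPB = [2] + [38.2500] = [40.2500]
BᵀPA = [37.5000 -26.2500]
K = S⁻¹·BᵀPA = [0.9317 -0.6522]
A−BK = [-0.7950 0.9565; -4.3975 4.9783]
AᵀP(A−BK) = [62.0621 -69.0435; -69.0435 77.1304]
P' = Q + AᵀP(A−BK) = [64.5621 -70.0435; -70.0435 81.1304]
tr(P') = 145.6925


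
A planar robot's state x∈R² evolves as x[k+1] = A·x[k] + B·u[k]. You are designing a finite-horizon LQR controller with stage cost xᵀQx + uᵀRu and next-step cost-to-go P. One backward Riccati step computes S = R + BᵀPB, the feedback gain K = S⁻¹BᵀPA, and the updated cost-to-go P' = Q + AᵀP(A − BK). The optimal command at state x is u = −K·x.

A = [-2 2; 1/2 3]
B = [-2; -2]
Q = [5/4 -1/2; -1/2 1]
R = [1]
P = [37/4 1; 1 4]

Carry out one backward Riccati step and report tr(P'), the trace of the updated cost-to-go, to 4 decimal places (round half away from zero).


21.0403

BᵀP = [-20.5000 -10.0000]
S = R + BᵀPB = [1] + [61.0000] = [62.0000]
BᵀPA = [36.0000 -71.0000]
K = S⁻¹·BᵀPA = [0.5806 -1.1452]
A−BK = [-0.8387 -0.2903; 1.6613 0.7097]
AᵀP(A−BK) = [15.0968 5.2258; 5.2258 3.6935]
P' = Q + AᵀP(A−BK) = [16.3468 4.7258; 4.7258 4.6935]
tr(P') = 21.0403


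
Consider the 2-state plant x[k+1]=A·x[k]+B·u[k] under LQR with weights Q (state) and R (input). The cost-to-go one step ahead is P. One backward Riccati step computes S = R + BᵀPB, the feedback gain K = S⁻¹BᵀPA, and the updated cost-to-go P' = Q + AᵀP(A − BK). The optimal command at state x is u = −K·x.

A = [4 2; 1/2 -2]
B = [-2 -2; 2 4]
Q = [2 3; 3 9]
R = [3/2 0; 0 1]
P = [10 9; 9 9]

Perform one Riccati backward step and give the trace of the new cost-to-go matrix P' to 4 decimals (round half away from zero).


35.5817

BᵀP = [-2.0000 0.0000; 16.0000 18.0000]
S = R + BᵀPB = [3/2 0; 0 1] + [4.0000 4.0000; 4.0000 40.0000] = [5.5000 4.0000; 4.0000 41.0000]
BᵀPA = [-8.0000 -4.0000; 73.0000 -4.0000]
K = S⁻¹·BᵀPA = [-2.9594 -0.7064; 2.0692 -0.0286]
A−BK = [2.2196 0.5298; -1.8580 -0.4726]
AᵀP(A−BK) = [23.5221 4.4391; 4.4391 1.0597]
P' = Q + AᵀP(A−BK) = [25.5221 7.4391; 7.4391 10.0597]
tr(P') = 35.5817


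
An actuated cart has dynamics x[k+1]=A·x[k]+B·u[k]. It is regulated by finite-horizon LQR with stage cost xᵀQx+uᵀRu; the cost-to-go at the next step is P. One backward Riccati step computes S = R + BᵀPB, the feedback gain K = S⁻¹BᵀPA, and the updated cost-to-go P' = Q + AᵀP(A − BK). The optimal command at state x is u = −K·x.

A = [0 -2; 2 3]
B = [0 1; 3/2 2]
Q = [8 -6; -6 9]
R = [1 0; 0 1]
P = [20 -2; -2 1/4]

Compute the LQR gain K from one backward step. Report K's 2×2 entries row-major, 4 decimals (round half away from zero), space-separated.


BᵀP = [-3.0000 0.3750; 16.0000 -1.5000]
S = R + BᵀPB = [1 0; 0 1] + [0.5625 -2.2500; -2.2500 13.0000] = [1.5625 -2.2500; -2.2500 14.0000]
BᵀPA = [0.7500 7.1250; -3.0000 -36.5000]
K = S⁻¹·BᵀPA = [0.2230 1.0483; -0.1784 -2.4387]
A−BK = [0.1784 0.4387; 2.0223 6.3048]
AᵀP(A−BK) = [0.2974 1.3978; 1.3978 9.7695]
P' = Q + AᵀP(A−BK) = [8.2974 -4.6022; -4.6022 18.7695]
tr(P') = 27.0669

0.2230 1.0483 -0.1784 -2.4387


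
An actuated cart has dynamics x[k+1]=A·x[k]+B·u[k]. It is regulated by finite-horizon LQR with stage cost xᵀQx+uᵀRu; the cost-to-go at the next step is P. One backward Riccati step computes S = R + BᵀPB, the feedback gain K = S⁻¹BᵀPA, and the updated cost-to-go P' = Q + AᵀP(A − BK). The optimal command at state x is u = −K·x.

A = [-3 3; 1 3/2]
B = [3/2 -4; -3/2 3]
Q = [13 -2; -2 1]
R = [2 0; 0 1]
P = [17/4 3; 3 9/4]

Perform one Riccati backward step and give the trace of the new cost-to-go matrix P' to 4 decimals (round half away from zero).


27.4876

BᵀP = [1.8750 1.1250; -8.0000 -5.2500]
S = R + BᵀPB = [2 0; 0 1] + [1.1250 -4.1250; -4.1250 16.2500] = [3.1250 -4.1250; -4.1250 17.2500]
BᵀPA = [-4.5000 7.3125; 18.7500 -31.8750]
K = S⁻¹·BᵀPA = [-0.0076 -0.1449; 1.0851 -1.8825]
A−BK = [1.3520 -4.3126; -2.2668 6.9301]
AᵀP(A−BK) = [2.1194 -4.7306; -4.7306 11.3682]
P' = Q + AᵀP(A−BK) = [15.1194 -6.7306; -6.7306 12.3682]
tr(P') = 27.4876


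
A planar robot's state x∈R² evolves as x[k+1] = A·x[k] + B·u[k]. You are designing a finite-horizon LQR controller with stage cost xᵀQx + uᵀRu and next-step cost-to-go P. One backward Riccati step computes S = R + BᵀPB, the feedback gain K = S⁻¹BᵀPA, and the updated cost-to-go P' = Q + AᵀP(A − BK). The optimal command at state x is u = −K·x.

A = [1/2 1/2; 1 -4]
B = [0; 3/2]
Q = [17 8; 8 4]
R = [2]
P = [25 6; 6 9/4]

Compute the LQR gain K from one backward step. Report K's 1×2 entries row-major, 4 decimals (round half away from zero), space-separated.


BᵀP = [9.0000 3.3750]
S = R + BᵀPB = [2] + [5.0625] = [7.0625]
BᵀPA = [7.8750 -9.0000]
K = S⁻¹·BᵀPA = [1.1150 -1.2743]
A−BK = [0.5000 0.5000; -0.6726 -2.0885]
AᵀP(A−BK) = [5.7190 -1.7146; -1.7146 6.7810]
P' = Q + AᵀP(A−BK) = [22.7190 6.2854; 6.2854 10.7810]
tr(P') = 33.5000

1.1150 -1.2743


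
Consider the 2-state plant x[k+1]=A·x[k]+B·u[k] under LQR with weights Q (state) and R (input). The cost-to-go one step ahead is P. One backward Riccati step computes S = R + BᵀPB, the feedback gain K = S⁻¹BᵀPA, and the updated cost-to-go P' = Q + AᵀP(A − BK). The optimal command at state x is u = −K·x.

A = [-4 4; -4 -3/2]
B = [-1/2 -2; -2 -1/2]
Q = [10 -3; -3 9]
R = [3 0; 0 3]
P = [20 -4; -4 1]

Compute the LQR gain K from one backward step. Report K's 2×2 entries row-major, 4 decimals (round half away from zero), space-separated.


BᵀP = [-2.0000 0.0000; -38.0000 7.5000]
S = R + BᵀPB = [3 0; 0 3] + [1.0000 4.0000; 4.0000 72.2500] = [4.0000 4.0000; 4.0000 75.2500]
BᵀPA = [8.0000 -8.0000; 122.0000 -163.2500]
K = S⁻¹·BᵀPA = [0.4000 0.1789; 1.6000 -2.1789]
A−BK = [-0.6000 -0.2684; -2.4000 -2.2316]
AᵀP(A−BK) = [9.6000 -9.6000; -9.6000 15.9684]
P' = Q + AᵀP(A−BK) = [19.6000 -12.6000; -12.6000 24.9684]
tr(P') = 44.5684

0.4000 0.1789 1.6000 -2.1789


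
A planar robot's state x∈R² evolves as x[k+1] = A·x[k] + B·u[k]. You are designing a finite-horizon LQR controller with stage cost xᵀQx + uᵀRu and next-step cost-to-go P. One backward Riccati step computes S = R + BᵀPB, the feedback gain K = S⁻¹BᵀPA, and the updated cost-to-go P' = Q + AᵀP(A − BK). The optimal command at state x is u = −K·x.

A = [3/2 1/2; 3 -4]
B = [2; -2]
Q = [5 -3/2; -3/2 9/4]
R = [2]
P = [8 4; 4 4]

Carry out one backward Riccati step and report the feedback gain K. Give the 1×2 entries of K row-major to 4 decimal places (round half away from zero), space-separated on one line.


0.6667 0.2222

BᵀP = [8.0000 0.0000]
S = R + BᵀPB = [2] + [16.0000] = [18.0000]
BᵀPA = [12.0000 4.0000]
K = S⁻¹·BᵀPA = [0.6667 0.2222]
A−BK = [0.1667 0.0556; 4.3333 -3.5556]
AᵀP(A−BK) = [82.0000 -62.6667; -62.6667 49.1111]
P' = Q + AᵀP(A−BK) = [87.0000 -64.1667; -64.1667 51.3611]
tr(P') = 138.3611


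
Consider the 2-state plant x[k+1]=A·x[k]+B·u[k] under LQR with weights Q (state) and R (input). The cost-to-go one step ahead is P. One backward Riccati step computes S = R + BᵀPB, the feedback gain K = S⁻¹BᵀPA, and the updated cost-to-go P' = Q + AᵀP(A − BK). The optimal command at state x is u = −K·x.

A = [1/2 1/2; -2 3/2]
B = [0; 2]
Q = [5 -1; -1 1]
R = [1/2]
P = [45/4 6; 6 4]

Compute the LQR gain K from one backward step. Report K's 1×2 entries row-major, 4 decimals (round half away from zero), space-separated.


-0.6061 1.0909

BᵀP = [12.0000 8.0000]
S = R + BᵀPB = [1/2] + [16.0000] = [16.5000]
BᵀPA = [-10.0000 18.0000]
K = S⁻¹·BᵀPA = [-0.6061 1.0909]
A−BK = [0.5000 0.5000; -0.7879 -0.6818]
AᵀP(A−BK) = [0.7519 0.2216; 0.2216 1.1761]
P' = Q + AᵀP(A−BK) = [5.7519 -0.7784; -0.7784 2.1761]
tr(P') = 7.9280


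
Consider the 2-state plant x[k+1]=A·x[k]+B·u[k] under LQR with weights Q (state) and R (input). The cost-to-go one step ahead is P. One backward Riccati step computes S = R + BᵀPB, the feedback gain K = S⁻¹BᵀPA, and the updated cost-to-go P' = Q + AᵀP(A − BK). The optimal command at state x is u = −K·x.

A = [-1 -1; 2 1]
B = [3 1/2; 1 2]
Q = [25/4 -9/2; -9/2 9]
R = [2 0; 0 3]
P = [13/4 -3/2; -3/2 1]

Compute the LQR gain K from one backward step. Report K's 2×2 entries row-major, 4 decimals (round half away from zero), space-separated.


-0.6007 -0.4729 0.4463 0.2630

BᵀP = [8.2500 -3.5000; -1.3750 1.2500]
S = R + BᵀPB = [2 0; 0 3] + [21.2500 -2.8750; -2.8750 1.8125] = [23.2500 -2.8750; -2.8750 4.8125]
BᵀPA = [-15.2500 -11.7500; 3.8750 2.6250]
K = S⁻¹·BᵀPA = [-0.6007 -0.4729; 0.4463 0.2630]
A−BK = [0.5790 0.2871; 1.7081 0.9469]
AᵀP(A−BK) = [2.3595 1.5199; 1.5199 1.0036]
P' = Q + AᵀP(A−BK) = [8.6095 -2.9801; -2.9801 10.0036]
tr(P') = 18.6131


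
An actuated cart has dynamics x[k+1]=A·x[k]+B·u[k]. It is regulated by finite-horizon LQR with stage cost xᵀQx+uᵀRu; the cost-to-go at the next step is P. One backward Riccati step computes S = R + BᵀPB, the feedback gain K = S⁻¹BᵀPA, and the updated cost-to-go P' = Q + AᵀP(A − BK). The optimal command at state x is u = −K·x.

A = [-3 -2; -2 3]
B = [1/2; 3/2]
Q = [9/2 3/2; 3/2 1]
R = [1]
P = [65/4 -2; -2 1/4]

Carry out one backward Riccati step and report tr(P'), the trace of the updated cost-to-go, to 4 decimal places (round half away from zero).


87.9881

BᵀP = [5.1250 -0.6250]
S = R + BᵀPB = [1] + [1.6250] = [2.6250]
BᵀPA = [-14.1250 -12.1250]
K = S⁻¹·BᵀPA = [-5.3810 -4.6190]
A−BK = [-0.3095 0.3095; 6.0714 9.9286]
AᵀP(A−BK) = [47.2440 40.7560; 40.7560 35.2440]
P' = Q + AᵀP(A−BK) = [51.7440 42.2560; 42.2560 36.2440]
tr(P') = 87.9881


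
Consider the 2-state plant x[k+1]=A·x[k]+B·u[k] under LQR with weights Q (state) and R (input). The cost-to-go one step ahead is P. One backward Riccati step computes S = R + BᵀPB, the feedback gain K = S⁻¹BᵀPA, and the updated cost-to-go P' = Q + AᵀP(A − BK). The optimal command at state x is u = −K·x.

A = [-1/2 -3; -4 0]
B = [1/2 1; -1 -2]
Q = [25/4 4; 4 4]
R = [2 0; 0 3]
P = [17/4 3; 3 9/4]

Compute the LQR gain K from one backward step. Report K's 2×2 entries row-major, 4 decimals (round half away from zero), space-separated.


BᵀP = [-0.8750 -0.7500; -1.7500 -1.5000]
S = R + BᵀPB = [2 0; 0 3] + [0.3125 0.6250; 0.6250 1.2500] = [2.3125 0.6250; 0.6250 4.2500]
BᵀPA = [3.4375 2.6250; 6.8750 5.2500]
K = S⁻¹·BᵀPA = [1.0927 0.8344; 1.4570 1.1126]
A−BK = [-2.5033 -4.5298; 0.0066 3.0596]
AᵀP(A−BK) = [35.2897 31.8576; 31.8576 30.2185]
P' = Q + AᵀP(A−BK) = [41.5397 35.8576; 35.8576 34.2185]
tr(P') = 75.7583

1.0927 0.8344 1.4570 1.1126


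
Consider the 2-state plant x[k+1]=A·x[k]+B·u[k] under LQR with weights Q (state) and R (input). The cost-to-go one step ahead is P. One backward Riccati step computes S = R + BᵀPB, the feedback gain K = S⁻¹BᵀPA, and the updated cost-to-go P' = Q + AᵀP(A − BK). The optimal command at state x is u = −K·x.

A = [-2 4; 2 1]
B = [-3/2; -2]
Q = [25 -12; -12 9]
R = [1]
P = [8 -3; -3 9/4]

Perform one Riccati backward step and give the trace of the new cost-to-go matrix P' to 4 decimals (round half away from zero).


BᵀP = [-6.0000 0.0000]
S = R + BᵀPB = [1] + [9.0000] = [10.0000]
BᵀPA = [12.0000 -24.0000]
K = S⁻¹·BᵀPA = [1.2000 -2.4000]
A−BK = [-0.2000 0.4000; 4.4000 -3.8000]
AᵀP(A−BK) = [50.6000 -48.7000; -48.7000 48.6500]
P' = Q + AᵀP(A−BK) = [75.6000 -60.7000; -60.7000 57.6500]
tr(P') = 133.2500

133.2500


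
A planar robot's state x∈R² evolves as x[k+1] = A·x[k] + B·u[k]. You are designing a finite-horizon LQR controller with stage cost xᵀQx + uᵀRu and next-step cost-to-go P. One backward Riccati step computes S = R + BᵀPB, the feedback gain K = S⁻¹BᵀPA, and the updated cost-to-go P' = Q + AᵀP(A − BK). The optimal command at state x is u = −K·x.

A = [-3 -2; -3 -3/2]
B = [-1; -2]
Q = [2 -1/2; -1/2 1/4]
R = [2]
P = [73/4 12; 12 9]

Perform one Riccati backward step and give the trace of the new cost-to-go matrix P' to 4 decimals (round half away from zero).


BᵀP = [-42.2500 -30.0000]
S = R + BᵀPB = [2] + [102.2500] = [104.2500]
BᵀPA = [216.7500 129.5000]
K = S⁻¹·BᵀPA = [2.0791 1.2422]
A−BK = [-0.9209 -0.7578; 1.1583 0.9844]
AᵀP(A−BK) = [10.5971 6.7518; 6.7518 4.3843]
P' = Q + AᵀP(A−BK) = [12.5971 6.2518; 6.2518 4.6343]
tr(P') = 17.2314

17.2314


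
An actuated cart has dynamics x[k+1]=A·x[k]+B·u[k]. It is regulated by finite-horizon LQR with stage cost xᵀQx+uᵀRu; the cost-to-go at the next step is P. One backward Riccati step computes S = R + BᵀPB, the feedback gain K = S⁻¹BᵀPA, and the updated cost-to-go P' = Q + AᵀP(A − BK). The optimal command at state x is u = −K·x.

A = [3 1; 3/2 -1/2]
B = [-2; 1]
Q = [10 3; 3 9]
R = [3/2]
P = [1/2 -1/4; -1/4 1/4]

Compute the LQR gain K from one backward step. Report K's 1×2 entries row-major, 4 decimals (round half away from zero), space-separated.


BᵀP = [-1.2500 0.7500]
S = R + BᵀPB = [3/2] + [3.2500] = [4.7500]
BᵀPA = [-2.6250 -1.6250]
K = S⁻¹·BᵀPA = [-0.5526 -0.3421]
A−BK = [1.8947 0.3158; 2.0526 -0.1579]
AᵀP(A−BK) = [1.3618 0.4145; 0.4145 0.2566]
P' = Q + AᵀP(A−BK) = [11.3618 3.4145; 3.4145 9.2566]
tr(P') = 20.6184

-0.5526 -0.3421


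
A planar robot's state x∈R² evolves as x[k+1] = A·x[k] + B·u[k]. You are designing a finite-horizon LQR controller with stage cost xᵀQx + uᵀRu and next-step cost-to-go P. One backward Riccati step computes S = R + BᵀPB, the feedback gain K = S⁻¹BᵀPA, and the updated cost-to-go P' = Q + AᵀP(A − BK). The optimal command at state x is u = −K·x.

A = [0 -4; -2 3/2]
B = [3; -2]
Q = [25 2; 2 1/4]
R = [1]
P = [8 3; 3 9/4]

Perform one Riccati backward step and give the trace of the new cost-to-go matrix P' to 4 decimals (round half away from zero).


36.9959

BᵀP = [18.0000 4.5000]
S = R + BᵀPB = [1] + [45.0000] = [46.0000]
BᵀPA = [-9.0000 -65.2500]
K = S⁻¹·BᵀPA = [-0.1957 -1.4185]
A−BK = [0.5870 0.2554; -2.3913 -1.3370]
AᵀP(A−BK) = [7.2391 4.4837; 4.4837 4.5068]
P' = Q + AᵀP(A−BK) = [32.2391 6.4837; 6.4837 4.7568]
tr(P') = 36.9959


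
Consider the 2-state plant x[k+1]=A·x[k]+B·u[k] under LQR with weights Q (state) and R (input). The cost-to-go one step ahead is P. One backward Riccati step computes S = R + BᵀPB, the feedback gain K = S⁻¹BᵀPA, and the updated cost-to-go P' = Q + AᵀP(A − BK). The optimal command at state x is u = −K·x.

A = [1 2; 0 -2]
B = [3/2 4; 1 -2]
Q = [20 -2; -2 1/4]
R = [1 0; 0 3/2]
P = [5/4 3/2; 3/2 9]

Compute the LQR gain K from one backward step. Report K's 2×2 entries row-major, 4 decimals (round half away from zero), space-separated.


0.2627 -0.5524 0.1303 0.6874

BᵀP = [3.3750 11.2500; 2.0000 -12.0000]
S = R + BᵀPB = [1 0; 0 3/2] + [16.3125 -9.0000; -9.0000 32.0000] = [17.3125 -9.0000; -9.0000 33.5000]
BᵀPA = [3.3750 -15.7500; 2.0000 28.0000]
K = S⁻¹·BᵀPA = [0.2627 -0.5524; 0.1303 0.6874]
A−BK = [0.0849 0.0789; -0.0021 -0.0728]
AᵀP(A−BK) = [0.1030 -0.0105; -0.0105 1.0522]
P' = Q + AᵀP(A−BK) = [20.1030 -2.0105; -2.0105 1.3022]
tr(P') = 21.4051


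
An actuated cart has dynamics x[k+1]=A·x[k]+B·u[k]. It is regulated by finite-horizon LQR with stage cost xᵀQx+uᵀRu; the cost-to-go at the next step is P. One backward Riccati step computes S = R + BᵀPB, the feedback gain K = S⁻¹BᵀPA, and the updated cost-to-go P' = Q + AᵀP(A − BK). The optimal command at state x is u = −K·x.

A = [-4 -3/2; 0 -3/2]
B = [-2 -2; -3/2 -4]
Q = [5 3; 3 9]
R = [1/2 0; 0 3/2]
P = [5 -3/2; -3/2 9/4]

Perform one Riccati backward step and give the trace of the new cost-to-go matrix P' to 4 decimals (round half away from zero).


20.5951

BᵀP = [-7.7500 -0.3750; -4.0000 -6.0000]
S = R + BᵀPB = [1/2 0; 0 3/2] + [16.0625 17.0000; 17.0000 32.0000] = [16.5625 17.0000; 17.0000 33.5000]
BᵀPA = [31.0000 12.1875; 16.0000 15.0000]
K = S⁻¹·BᵀPA = [2.8833 0.5766; -0.9855 0.1552]
A−BK = [-0.2045 -0.0365; 0.3827 -0.0145]
AᵀP(A−BK) = [6.3872 0.6432; 0.6432 0.2079]
P' = Q + AᵀP(A−BK) = [11.3872 3.6432; 3.6432 9.2079]
tr(P') = 20.5951
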